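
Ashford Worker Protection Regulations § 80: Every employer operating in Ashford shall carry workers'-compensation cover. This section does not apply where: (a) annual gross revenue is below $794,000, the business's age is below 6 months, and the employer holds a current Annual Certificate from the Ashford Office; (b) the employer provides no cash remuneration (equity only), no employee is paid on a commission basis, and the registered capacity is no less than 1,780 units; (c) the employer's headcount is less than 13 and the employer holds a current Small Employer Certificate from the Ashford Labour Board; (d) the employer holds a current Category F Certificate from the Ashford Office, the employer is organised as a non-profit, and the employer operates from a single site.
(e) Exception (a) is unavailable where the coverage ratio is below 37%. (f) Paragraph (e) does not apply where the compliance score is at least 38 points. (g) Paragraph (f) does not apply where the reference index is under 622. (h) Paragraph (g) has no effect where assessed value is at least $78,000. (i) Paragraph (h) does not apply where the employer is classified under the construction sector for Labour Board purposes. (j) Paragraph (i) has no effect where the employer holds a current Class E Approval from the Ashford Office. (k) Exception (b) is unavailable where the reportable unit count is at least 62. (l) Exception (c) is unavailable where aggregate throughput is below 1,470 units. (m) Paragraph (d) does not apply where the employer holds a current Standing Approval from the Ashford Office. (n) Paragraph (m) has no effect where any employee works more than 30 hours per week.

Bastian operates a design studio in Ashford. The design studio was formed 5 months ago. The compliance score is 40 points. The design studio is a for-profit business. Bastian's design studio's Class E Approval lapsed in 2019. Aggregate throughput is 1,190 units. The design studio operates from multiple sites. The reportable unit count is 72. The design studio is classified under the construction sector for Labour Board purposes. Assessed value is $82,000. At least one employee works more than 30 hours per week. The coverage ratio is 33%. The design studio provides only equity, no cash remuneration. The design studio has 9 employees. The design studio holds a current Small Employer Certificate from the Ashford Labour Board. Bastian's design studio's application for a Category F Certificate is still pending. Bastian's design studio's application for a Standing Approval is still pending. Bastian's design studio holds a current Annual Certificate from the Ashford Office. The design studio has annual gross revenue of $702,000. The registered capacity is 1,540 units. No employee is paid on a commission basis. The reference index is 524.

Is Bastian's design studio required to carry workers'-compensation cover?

Exception (a): annual gross revenue is $702,000, below the $794,000 limit; the business's age is 5 months, below the 6 months limit; a current Annual Certificate is held — every condition holds. Turning to paragraphs (e)–(j): (e) operates against (a): the coverage ratio is 33%, below the 37% limit. (f) would limit (e) — the compliance score is 40 points, meeting the 38 points threshold — but (g) sets (f) aside: (g) is engaged — the reference index is 524, under the 622 limit. (h) applies (assessed value is $82,000, meeting the $78,000 threshold), but yields to (i): (i) operates against (h): the design studio is classified under the construction sector. (j), which would lift (i), is not engaged — the Class E Approval is not current. Exception (a) does not apply.
Exception (b) fails — the registered capacity is 1,540 units, short of 1,780 units.
All of (c)'s requirements are met (the employer's headcount is 9, less than the 13 limit; a current Small Employer Certificate is held). Turning to paragraph (l): (l) operates against (c): aggregate throughput is 1,190 units, below the 1,470 units limit. So (c) is unavailable.
Exception (d) fails — there is no Category F Certificate in force.
Every exception is unavailable, so the rule governs.

Yes — Bastian's design studio must carry workers'-compensation cover.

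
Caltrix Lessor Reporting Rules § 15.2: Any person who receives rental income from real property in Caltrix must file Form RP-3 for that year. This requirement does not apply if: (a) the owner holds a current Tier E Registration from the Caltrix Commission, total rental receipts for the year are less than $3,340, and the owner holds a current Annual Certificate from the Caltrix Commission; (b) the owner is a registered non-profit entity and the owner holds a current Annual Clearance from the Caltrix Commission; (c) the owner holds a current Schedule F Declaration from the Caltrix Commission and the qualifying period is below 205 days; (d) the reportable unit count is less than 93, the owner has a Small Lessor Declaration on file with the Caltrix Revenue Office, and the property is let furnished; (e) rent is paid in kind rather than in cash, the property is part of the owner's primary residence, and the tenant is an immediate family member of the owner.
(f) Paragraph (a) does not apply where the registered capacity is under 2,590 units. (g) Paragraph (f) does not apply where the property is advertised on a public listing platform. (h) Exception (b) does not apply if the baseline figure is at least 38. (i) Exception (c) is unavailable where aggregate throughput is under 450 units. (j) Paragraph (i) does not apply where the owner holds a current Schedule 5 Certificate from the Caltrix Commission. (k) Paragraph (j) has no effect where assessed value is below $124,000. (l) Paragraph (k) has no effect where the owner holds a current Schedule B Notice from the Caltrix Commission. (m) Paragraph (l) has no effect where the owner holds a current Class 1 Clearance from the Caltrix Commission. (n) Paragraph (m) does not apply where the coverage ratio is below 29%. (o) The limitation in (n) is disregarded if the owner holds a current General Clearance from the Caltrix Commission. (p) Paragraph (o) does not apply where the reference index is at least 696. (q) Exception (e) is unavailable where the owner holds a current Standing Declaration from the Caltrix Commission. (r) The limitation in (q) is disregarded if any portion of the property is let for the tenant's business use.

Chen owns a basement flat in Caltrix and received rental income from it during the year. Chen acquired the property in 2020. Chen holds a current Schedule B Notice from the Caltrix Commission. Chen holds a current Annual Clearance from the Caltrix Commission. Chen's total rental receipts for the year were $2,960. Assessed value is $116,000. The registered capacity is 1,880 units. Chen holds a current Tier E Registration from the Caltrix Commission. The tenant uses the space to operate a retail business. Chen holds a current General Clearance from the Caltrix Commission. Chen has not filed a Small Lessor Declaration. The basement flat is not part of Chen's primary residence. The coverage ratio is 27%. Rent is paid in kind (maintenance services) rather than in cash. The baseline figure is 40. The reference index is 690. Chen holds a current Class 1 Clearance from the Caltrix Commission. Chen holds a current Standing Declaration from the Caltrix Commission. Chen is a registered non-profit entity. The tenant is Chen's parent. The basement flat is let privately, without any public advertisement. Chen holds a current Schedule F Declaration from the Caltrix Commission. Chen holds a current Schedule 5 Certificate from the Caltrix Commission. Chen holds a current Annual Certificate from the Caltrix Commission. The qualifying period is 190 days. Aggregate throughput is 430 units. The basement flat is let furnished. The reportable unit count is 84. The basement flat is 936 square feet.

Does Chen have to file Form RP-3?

All of (a)'s requirements are met (a current Tier E Registration is held; total rental receipts for the year are $2,960, less than the $3,340 limit; a current Annual Certificate is held). However, paragraphs (f)–(g) must be considered: (f) operates against (a): the registered capacity is 1,880 units, under the 2,590 units limit. (g) is inapplicable (the property is let privately without advertisement), so (f) stands. So (a) is unavailable.
All of (b)'s requirements are met (Chen is a registered non-profit; a current Annual Clearance is held). But applying paragraph (h): (h) operates against (b): the baseline figure is 40, meeting the 38 threshold. (b) is therefore removed.
Exception (c)'s conditions are all satisfied: a current Schedule F Declaration is held; the qualifying period is 190 days, below the 205 days limit. However, paragraphs (i)–(p) must be considered: (i) operates against (c): aggregate throughput is 430 units, under the 450 units limit. (j) would limit (i) — a current Schedule 5 Certificate is held — but (k) sets (j) aside: (k) operates against (j): assessed value is $116,000, below the $124,000 limit. (l) is triggered (a current Schedule B Notice is held), but is set aside by (m): (m) operates against (l): a current Class 1 Clearance is held. (n) would limit (m) — the coverage ratio is 27%, below the 29% limit — but (o) sets (n) aside: (o) operates — a current General Clearance is held. (p), which would lift (o), is not triggered — the reference index is 690, short of 696. So (c) is unavailable.
Exception (d) does not apply: no Small Lessor Declaration is on file.
Exception (e) requires that the property is part of the owner's primary residence; but the basement flat is not part of the primary residence, so (e) is unavailable.
Every exception is unavailable, so the rule governs.

Yes — Chen must file Form RP-3.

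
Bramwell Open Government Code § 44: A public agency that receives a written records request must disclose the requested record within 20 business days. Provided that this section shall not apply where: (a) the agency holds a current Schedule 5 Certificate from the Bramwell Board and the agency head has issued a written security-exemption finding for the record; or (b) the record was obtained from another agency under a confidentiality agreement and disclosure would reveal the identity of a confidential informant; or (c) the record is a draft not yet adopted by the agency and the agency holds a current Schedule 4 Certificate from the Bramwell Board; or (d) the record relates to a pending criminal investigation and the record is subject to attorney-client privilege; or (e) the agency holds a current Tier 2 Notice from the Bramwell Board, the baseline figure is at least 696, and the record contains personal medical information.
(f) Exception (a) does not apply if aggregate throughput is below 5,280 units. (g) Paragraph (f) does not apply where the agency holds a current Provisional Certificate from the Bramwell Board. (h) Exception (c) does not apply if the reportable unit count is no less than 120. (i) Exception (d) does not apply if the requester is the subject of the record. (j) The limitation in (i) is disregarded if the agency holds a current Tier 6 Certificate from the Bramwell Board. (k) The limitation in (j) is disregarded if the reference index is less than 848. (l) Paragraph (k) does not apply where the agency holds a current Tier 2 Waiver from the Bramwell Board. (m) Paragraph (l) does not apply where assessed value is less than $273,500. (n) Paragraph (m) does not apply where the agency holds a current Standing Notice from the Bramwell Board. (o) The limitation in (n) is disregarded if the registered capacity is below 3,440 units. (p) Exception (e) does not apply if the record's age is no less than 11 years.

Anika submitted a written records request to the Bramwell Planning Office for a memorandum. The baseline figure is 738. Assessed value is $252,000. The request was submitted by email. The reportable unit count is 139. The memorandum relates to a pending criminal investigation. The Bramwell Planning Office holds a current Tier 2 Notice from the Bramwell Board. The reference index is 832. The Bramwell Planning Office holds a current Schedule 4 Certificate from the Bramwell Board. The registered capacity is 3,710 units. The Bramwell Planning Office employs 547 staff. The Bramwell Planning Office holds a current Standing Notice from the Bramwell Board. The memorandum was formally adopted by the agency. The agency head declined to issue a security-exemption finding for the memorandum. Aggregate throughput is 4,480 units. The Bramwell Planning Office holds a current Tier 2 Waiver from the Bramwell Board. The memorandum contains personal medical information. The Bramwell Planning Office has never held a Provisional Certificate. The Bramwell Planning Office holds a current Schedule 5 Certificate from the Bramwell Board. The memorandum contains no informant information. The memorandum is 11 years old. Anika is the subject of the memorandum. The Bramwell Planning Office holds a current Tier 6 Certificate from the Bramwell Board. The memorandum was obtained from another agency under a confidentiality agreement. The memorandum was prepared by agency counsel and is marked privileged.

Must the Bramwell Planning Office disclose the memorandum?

No — exception (d) applies; the Bramwell Planning Office is not required to disclose the memorandum.

Exception (a) requires that the agency head has issued a written security-exemption finding for the record; but the agency head declined to issue a security-exemption finding, so (a) is unavailable.
Exception (b) does not apply: the memorandum contains no informant information.
Exception (c) does not apply: the memorandum has been formally adopted.
Exception (d)'s conditions are all satisfied: the memorandum relates to a pending investigation; the memorandum is privileged. Under paragraphs (i)–(o): (i) is engaged (Anika is the subject of the memorandum), but is displaced by (j): (j) operates against (i): a current Tier 6 Certificate is held. (k) operates (the reference index is 832, less than the 848 limit), but is itself disapplied by (l): (l) operates against (k): a current Tier 2 Waiver is held. (m) would limit (l) — assessed value is $252,000, less than the $273,500 limit — but (n) sets (m) aside: (n) operates against (m): a current Standing Notice is held. (o), which would lift (n), is not triggered — the registered capacity is 3,710 units, not below 3,440 units. So (d) applies.
Exception (e) is satisfied on its face — a current Tier 2 Notice is held; the baseline figure is 738, meeting the 696 threshold; the memorandum contains personal medical information. But applying paragraph (p): (p) operates against (e): the record's age is 11 years, meeting the 11 years threshold. So (e) is unavailable.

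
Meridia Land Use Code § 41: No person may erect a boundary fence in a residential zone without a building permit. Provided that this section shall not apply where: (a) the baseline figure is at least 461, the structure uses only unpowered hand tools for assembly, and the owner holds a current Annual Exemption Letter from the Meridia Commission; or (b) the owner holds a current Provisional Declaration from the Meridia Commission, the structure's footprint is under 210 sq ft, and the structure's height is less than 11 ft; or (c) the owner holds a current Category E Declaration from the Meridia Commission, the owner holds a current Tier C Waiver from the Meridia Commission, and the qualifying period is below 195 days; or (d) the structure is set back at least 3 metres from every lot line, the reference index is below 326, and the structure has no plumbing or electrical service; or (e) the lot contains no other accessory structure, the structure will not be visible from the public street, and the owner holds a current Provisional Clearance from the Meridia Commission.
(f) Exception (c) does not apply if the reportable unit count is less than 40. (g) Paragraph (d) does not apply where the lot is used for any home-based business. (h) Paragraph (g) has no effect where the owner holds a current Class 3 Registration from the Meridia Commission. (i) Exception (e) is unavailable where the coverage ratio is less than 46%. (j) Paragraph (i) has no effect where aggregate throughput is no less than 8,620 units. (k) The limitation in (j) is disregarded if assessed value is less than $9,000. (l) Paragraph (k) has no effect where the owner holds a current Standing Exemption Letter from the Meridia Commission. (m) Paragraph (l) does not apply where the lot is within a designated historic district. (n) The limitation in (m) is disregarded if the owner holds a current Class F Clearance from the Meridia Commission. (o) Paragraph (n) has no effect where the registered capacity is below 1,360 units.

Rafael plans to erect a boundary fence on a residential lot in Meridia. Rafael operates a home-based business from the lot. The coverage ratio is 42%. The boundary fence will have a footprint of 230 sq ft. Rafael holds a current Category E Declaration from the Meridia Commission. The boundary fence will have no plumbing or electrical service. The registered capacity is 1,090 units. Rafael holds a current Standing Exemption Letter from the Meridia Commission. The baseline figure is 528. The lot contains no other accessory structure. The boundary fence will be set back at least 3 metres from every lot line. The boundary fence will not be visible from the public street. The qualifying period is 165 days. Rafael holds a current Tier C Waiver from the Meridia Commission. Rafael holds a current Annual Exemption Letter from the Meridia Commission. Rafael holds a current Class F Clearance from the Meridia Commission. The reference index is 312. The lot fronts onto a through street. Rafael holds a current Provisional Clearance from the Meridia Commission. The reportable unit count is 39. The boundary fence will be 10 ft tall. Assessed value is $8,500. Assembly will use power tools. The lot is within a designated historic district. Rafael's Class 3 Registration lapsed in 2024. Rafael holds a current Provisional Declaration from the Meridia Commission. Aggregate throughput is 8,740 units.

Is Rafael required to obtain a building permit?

Exception (a) requires that the structure uses only unpowered hand tools for assembly; but assembly uses power tools, so (a) is unavailable.
Exception (b) fails — the structure's footprint is 230 sq ft, not under 210 sq ft.
All of (c)'s requirements are met (a current Category E Declaration is held; a current Tier C Waiver is held; the qualifying period is 165 days, below the 195 days limit). However, paragraph (f) must be considered: (f) operates against (c): the reportable unit count is 39, less than the 40 limit. (c) is therefore removed.
Exception (d)'s conditions are all satisfied: the setback is at least 3 m on every side; the reference index is 312, below the 326 limit; there is no plumbing or electrical service. Turning to paragraphs (g)–(h): (g) is engaged — a home-based business operates on the lot. (h), which would lift (g), is not triggered — no current Class 3 Registration is held. So (d) is unavailable.
All of (e)'s requirements are met (the lot has no other accessory structure; the structure will not be visible from the street; a current Provisional Clearance is held). But: (i) operates — the coverage ratio is 42%, less than the 46% limit. (j) would limit (i) — aggregate throughput is 8,740 units, meeting the 8,620 units threshold — but (k) sets (j) aside: (k) is engaged — assessed value is $8,500, less than the $9,000 limit. (l) is triggered (a current Standing Exemption Letter is held), but is itself disapplied by (m): (m) is engaged — the lot is in a historic district. (n) operates (a current Class F Clearance is held), but is overridden by (o): (o) operates against (n): the registered capacity is 1,090 units, below the 1,360 units limit. (e) is therefore removed.
Every exception is unavailable, so the rule governs.

Yes — Rafael must obtain a building permit.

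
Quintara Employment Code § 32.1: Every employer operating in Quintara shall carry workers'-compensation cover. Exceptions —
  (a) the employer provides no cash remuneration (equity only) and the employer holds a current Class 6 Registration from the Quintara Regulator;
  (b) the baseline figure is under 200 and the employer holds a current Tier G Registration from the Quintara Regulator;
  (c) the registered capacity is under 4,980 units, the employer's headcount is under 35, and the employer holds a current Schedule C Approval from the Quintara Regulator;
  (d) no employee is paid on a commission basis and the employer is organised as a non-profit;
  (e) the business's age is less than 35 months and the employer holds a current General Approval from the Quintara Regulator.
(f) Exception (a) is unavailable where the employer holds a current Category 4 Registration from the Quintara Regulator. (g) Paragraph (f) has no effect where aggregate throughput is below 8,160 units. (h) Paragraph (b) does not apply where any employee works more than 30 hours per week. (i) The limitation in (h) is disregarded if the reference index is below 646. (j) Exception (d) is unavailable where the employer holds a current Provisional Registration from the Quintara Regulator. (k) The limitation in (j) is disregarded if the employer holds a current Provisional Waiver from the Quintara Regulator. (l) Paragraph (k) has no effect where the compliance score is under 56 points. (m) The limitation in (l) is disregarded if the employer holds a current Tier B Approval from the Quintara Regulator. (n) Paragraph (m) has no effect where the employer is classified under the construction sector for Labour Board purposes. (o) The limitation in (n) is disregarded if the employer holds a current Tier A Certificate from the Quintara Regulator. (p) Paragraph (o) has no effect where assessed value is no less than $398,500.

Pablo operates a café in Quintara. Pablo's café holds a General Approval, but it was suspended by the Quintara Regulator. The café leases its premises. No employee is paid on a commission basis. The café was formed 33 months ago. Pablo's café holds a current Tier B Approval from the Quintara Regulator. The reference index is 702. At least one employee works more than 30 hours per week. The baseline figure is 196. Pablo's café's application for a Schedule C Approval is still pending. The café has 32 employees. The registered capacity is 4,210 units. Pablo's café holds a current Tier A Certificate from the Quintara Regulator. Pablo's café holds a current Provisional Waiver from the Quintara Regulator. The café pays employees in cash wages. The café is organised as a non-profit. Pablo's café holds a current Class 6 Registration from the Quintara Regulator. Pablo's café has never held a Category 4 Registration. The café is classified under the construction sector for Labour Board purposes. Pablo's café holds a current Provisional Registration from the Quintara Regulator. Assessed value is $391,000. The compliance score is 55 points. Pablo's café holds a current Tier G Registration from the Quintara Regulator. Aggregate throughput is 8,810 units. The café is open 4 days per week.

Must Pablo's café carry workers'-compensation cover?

Exception (a) fails — employees are paid cash wages.
Exception (b)'s conditions are all satisfied: the baseline figure is 196, under the 200 limit; a current Tier G Registration is held. However, paragraphs (h)–(i) must be considered: (h) operates against (b): at least one employee exceeds 30 hours/week. (i) is not triggered (the reference index is 702, not below 646), so (h) stands. (b) is therefore removed.
Exception (c) fails — the Schedule C Approval is not current.
Exception (d): no employee is paid on commission; the employer is a non-profit — every condition holds. Applying paragraphs (j)–(p): (j) operates (a current Provisional Registration is held), but is overridden by (k): (k) operates against (j): a current Provisional Waiver is held. (l) would limit (k) — the compliance score is 55 points, under the 56 points limit — but (m) sets (l) aside: (m) operates against (l): a current Tier B Approval is held. (n) would limit (m) — the café is classified under the construction sector — but (o) sets (n) aside: (o) operates against (n): a current Tier A Certificate is held. (p), which would lift (o), is not engaged — assessed value is $391,000, short of $398,500. So (d) applies.
Exception (e) does not apply: the General Approval is not current.

No — exception (d) applies; Pablo's café is not required to carry workers'-compensation cover.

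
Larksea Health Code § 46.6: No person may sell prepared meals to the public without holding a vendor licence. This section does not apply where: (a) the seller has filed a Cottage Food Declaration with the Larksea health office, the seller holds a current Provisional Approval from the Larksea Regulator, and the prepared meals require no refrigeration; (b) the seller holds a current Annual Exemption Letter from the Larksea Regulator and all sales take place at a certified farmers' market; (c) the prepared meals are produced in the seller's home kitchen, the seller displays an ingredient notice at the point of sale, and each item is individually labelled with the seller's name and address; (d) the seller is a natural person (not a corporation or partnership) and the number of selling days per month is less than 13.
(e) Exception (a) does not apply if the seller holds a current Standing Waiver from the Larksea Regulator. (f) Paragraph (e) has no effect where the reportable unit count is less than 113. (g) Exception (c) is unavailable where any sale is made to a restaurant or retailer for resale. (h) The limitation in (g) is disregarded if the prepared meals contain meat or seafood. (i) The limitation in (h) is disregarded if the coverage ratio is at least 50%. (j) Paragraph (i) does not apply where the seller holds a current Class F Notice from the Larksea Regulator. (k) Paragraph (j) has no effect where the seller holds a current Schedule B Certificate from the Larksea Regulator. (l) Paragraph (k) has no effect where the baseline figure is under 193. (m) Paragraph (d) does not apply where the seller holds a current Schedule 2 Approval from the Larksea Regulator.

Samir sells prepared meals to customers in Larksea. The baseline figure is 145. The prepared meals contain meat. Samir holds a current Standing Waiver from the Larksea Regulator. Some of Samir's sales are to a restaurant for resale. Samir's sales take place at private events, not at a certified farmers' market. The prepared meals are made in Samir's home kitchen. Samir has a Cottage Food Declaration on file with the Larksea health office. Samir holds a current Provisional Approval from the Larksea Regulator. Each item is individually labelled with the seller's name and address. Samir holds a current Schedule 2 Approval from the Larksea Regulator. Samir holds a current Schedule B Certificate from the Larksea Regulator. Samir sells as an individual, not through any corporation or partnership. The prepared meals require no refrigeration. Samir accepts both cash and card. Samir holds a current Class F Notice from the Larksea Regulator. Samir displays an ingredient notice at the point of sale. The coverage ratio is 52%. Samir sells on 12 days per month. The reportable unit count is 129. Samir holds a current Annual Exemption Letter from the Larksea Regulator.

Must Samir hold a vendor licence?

Exception (a) is satisfied on its face — a Cottage Food Declaration is on file; a current Provisional Approval is held; the prepared meals are shelf-stable. However, paragraphs (e)–(f) must be considered: (e) is triggered — a current Standing Waiver is held. (f), which would lift (e), does not operate here — the reportable unit count is 129, not less than 113. (a) is therefore removed.
Exception (b) does not apply: sales are at private events, not a certified farmers' market.
All of (c)'s requirements are met (the prepared meals are home-kitchen produced; an ingredient notice is displayed; items are individually labelled). Under paragraphs (g)–(l): (g) is triggered (some sales are to a restaurant for resale), but yields to (h): (h) operates against (g): the prepared meals contain meat. (i) is engaged (the coverage ratio is 52%, meeting the 50% threshold), but is itself disapplied by (j): (j) is triggered — a current Class F Notice is held. (k) would limit (j) — a current Schedule B Certificate is held — but (l) sets (k) aside: (l) operates — the baseline figure is 145, under the 193 limit. Exception (c) stands.
Exception (d) is satisfied on its face — the seller is a natural person; the number of selling days per month is 12, less than the 13 limit. But: (m) operates against (d): a current Schedule 2 Approval is held. (d) is therefore removed.

No — exception (c) applies; Samir is not required to hold a vendor licence.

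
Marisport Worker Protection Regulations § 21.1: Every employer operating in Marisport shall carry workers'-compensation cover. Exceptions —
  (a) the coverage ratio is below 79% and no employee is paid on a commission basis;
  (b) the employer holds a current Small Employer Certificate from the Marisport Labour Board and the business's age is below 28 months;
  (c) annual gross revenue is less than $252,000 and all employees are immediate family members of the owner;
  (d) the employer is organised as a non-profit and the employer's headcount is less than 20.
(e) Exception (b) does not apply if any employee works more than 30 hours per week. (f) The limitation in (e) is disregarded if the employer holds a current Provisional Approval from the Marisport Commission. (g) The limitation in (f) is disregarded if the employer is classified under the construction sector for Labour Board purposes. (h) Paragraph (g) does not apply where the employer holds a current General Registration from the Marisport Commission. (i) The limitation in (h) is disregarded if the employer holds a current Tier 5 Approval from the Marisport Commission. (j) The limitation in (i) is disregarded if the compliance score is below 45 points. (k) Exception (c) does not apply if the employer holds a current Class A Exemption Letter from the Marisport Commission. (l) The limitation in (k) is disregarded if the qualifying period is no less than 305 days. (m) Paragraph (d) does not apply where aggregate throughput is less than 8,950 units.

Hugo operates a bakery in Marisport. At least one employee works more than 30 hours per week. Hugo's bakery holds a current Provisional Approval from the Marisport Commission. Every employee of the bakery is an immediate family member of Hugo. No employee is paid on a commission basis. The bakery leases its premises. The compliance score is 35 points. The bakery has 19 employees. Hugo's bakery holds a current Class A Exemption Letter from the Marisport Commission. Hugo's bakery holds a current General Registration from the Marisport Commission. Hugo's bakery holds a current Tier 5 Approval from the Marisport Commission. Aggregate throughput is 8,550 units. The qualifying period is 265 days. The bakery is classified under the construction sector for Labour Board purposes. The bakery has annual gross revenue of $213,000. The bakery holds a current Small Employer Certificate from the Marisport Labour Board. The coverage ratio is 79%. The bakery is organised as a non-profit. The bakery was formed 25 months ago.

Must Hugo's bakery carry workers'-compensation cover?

No — exception (b) applies; Hugo's bakery is not required to carry workers'-compensation cover.

Exception (a) fails — the coverage ratio is 79%, not below 79%.
Exception (b)'s conditions are all satisfied: a current Small Employer Certificate is held; the business's age is 25 months, below the 28 months limit. As to paragraphs (e)–(j): (e) would limit (b) — at least one employee exceeds 30 hours/week — but (f) sets (e) aside: (f) operates against (e): a current Provisional Approval is held. (g) applies (the bakery is classified under the construction sector), but yields to (h): (h) operates against (g): a current General Registration is held. (i) would limit (h) — a current Tier 5 Approval is held — but (j) sets (i) aside: (j) is engaged — the compliance score is 35 points, below the 45 points limit. So (b) applies.
Exception (c)'s conditions are all satisfied: annual gross revenue is $213,000, less than the $252,000 limit; every employee is an immediate family member. But applying paragraphs (k)–(l): (k) operates against (c): a current Class A Exemption Letter is held. (l), which would lift (k), is not triggered — the qualifying period is 265 days, short of 305 days. So (c) is unavailable.
Exception (d): the employer is a non-profit; the employer's headcount is 19, less than the 20 limit — every condition holds. However, paragraph (m) must be considered: (m) operates — aggregate throughput is 8,550 units, less than the 8,950 units limit. So (d) is unavailable.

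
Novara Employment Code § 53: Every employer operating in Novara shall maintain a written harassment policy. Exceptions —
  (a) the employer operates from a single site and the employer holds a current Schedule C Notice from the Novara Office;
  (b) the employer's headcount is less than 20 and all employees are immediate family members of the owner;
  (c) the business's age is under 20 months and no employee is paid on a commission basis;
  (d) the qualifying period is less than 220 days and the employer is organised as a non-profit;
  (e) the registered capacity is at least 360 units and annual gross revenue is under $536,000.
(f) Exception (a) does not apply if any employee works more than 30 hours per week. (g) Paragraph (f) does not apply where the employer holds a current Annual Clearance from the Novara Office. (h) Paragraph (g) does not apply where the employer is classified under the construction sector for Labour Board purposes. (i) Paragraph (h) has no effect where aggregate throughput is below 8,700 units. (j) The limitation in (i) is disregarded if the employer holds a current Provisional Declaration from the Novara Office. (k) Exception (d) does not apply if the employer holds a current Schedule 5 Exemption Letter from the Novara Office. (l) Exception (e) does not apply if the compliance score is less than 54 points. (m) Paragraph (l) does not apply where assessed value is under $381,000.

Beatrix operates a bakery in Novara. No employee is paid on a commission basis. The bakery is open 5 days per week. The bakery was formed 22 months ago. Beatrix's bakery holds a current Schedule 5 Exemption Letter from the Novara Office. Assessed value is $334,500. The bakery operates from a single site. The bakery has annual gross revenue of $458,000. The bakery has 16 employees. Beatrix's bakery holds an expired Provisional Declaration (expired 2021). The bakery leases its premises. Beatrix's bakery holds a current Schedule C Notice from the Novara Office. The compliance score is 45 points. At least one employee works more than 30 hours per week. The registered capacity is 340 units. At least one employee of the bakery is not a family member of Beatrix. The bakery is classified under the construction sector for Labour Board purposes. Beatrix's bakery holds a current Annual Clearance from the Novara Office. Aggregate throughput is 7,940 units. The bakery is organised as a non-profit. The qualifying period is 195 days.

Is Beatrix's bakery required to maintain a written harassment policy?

No — exception (a) applies; Beatrix's bakery is not required to maintain a written harassment policy.

Exception (a)'s conditions are all satisfied: the employer operates from a single site; a current Schedule C Notice is held. Under paragraphs (f)–(j): (f) operates (at least one employee exceeds 30 hours/week), but is displaced by (g): (g) operates against (f): a current Annual Clearance is held. (h) operates (the bakery is classified under the construction sector), but is displaced by (i): (i) operates against (h): aggregate throughput is 7,940 units, below the 8,700 units limit. (j) is inapplicable (no current Provisional Declaration is held), so (i) stands. So (a) applies.
Exception (b) fails — at least one employee is not a family member.
Exception (c) does not apply: the business's age is 22 months, not under 20 months.
Exception (d)'s conditions are all satisfied: the qualifying period is 195 days, less than the 220 days limit; the employer is a non-profit. However, paragraph (k) must be considered: (k) is triggered — a current Schedule 5 Exemption Letter is held. So (d) is unavailable.
Exception (e) does not apply: the registered capacity is 340 units, short of 360 units.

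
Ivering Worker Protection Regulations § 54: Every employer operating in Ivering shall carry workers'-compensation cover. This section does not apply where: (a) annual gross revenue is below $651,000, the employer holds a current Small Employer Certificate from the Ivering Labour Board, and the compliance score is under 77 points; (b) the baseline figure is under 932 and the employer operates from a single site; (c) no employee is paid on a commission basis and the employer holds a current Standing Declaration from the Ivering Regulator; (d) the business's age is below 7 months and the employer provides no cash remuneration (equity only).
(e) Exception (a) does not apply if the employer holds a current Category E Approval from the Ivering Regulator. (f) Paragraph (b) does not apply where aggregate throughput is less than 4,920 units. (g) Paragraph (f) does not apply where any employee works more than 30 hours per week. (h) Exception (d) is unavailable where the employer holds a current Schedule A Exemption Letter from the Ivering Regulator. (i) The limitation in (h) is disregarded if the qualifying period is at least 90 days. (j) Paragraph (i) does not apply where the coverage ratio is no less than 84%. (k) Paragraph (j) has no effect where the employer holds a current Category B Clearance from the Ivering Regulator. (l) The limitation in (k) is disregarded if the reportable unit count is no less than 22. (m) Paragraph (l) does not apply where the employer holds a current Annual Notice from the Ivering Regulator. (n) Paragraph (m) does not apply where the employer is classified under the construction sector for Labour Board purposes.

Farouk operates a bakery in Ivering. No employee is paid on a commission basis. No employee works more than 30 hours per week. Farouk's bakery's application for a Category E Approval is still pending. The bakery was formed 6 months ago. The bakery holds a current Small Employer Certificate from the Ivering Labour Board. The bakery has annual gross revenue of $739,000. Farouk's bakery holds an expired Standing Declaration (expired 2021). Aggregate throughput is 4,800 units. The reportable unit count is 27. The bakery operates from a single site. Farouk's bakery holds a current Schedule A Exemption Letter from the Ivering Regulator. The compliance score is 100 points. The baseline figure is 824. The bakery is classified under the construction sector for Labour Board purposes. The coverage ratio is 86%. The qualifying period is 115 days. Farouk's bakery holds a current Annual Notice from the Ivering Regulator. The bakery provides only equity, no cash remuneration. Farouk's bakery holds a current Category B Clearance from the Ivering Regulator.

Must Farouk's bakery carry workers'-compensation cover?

Exception (a) requires that annual gross revenue is below $651,000; but annual gross revenue is $739,000, not below $651,000, so (a) is unavailable.
Exception (b): the baseline figure is 824, under the 932 limit; the employer operates from a single site — every condition holds. Turning to paragraphs (f)–(g): (f) applies — aggregate throughput is 4,800 units, less than the 4,920 units limit. (g), which would lift (f), is not engaged — no employee exceeds 30 hours/week. Exception (b) does not apply.
Exception (c) requires that the employer holds a current Standing Declaration from the Ivering Regulator; but the Standing Declaration is not current, so (c) is unavailable.
Exception (d)'s conditions are all satisfied: the business's age is 6 months, below the 7 months limit; remuneration is equity-only. However, paragraphs (h)–(n) must be considered: (h) operates against (d): a current Schedule A Exemption Letter is held. (i) would limit (h) — the qualifying period is 115 days, meeting the 90 days threshold — but (j) sets (i) aside: (j) applies — the coverage ratio is 86%, meeting the 84% threshold. (k) would limit (j) — a current Category B Clearance is held — but (l) sets (k) aside: (l) is triggered — the reportable unit count is 27, meeting the 22 threshold. (m) is triggered (a current Annual Notice is held), but is displaced by (n): (n) operates against (m): the bakery is classified under the construction sector. (d) is therefore removed.
None of the exceptions is available; § 54 applies in full.

Yes — Farouk's bakery must carry workers'-compensation cover.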